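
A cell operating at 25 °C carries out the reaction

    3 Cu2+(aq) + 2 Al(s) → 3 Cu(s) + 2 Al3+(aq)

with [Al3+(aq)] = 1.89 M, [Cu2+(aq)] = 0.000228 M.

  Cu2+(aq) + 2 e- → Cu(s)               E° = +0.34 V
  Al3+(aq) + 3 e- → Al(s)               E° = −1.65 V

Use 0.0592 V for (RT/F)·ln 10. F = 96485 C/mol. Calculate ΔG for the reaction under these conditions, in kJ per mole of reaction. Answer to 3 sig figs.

−1090 kJ/mol

The standard cell potential is +0.34 − (−1.65) = +1.99 V, with n = 6 electrons in the balanced equation.
The reaction quotient is [Al3+(aq)]^2 / [Cu2+(aq)]^3 = 3.01×10^11; by Nernst, E = +1.99 − (0.0592/6)(11.479) = +1.8767 V.
Finally ΔG = −nFE = −(6)(96485 C/mol)(+1.8767 V) = −1090 kJ/mol.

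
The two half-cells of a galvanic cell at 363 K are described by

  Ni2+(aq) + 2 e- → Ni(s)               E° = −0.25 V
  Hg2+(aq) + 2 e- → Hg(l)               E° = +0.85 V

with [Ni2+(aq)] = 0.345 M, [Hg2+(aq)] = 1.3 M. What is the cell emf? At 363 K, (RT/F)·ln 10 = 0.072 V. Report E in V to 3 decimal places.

The Hg²⁺/Hg couple has the more positive E°, so it is the cathode; Ni²⁺/Ni is the anode.
The standard potential is +0.85 − (−0.25) = +1.10 V and the balanced reaction transfers n = 2 electrons.
Balancing gives Hg2+(aq) + Ni(s) → Hg(l) + Ni2+(aq); hence Q = [Ni2+(aq)] / [Hg2+(aq)] = 0.265 (log Q = −0.576).
E = E° − (0.072/n)·log Q = +1.10 − (0.072/2)(−0.576) = +1.121 V.

+1.121 V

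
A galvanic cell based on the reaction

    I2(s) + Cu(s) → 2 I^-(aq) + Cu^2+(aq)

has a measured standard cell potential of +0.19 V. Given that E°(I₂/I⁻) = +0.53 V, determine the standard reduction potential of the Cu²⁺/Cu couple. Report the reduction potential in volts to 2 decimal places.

+0.34 V

In the reaction as written the I₂/I⁻ couple is reduced (cathode) and Cu²⁺/Cu is oxidized (anode), so E°cell = E°(I₂/I⁻) − E°(Cu²⁺/Cu).
E°(Cu²⁺/Cu) = E°(cathode) − E°cell = +0.53 − (+0.19) = +0.34 V.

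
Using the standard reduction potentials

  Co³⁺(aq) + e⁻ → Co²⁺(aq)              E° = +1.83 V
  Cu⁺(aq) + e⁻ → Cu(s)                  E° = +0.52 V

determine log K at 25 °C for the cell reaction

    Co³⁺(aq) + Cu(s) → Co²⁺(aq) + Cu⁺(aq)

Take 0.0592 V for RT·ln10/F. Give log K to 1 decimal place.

The Co³⁺/Co²⁺ couple is reduced (cathode); E°cell = +1.83 − (+0.52) = +1.31 V with n = 1.
At equilibrium E = 0, so log K = nE°cell / 0.0592 = (1)(+1.31) / 0.0592 = 22.1.

log K = 22.1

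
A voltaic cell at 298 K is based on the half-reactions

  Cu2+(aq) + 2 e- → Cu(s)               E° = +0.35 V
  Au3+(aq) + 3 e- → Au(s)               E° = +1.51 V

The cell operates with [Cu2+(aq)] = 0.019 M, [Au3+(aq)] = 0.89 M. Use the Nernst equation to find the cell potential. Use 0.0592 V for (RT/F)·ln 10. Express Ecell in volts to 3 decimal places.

+1.210 V

Since E°(Au³⁺/Au) > E°(Cu²⁺/Cu), Au³⁺/Au serves as the cathode.
The standard potential is +1.51 − (+0.35) = +1.16 V and the balanced reaction transfers n = 6 electrons.
For the overall reaction 2 Au3+(aq) + 3 Cu(s) → 2 Au(s) + 3 Cu2+(aq), Q = [Cu2+(aq)]^3 / [Au3+(aq)]^2 = 8.66×10^−6, giving log Q = −5.063.
By the Nernst equation, E = +1.16 − (0.0592/6)·(−5.063) = +1.210 V.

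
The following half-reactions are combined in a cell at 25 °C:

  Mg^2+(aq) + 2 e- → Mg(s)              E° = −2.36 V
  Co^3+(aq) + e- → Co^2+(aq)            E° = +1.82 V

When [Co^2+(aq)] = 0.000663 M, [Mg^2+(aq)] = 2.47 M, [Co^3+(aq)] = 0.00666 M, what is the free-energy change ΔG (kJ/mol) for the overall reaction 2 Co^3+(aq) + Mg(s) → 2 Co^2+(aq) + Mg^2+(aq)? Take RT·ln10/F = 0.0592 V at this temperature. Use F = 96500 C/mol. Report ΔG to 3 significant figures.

E°cell = +1.82 − (−2.36) = +4.18 V; the balanced reaction transfers n = 2 electrons.
Q = ([Co^2+(aq)]^2·[Mg^2+(aq)]) / [Co^3+(aq)]^2 = 0.0245, so log Q = −1.611 and E = +4.18 − (0.0592/2)(−1.611) = +4.2277 V.
Then ΔG = −nFE = −2 × 96500 × +4.2277 J/mol = −816 kJ/mol.

−816 kJ/mol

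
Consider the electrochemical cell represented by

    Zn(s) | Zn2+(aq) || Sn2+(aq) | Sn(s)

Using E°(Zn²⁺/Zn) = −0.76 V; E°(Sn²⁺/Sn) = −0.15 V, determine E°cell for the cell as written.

By convention the left-hand electrode in cell notation is the anode (oxidation) and the right-hand electrode is the cathode (reduction).
E°cell = E°(right) − E°(left) = −0.15 − (−0.76) = +0.61 V.

+0.61 V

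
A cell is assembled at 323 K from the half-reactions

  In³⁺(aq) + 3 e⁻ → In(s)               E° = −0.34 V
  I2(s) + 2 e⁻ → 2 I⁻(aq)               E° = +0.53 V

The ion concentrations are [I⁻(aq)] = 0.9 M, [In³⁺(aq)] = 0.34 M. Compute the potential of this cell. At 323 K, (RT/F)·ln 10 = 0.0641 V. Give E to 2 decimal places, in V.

I₂/I⁻ is reduced (cathode, E° = +0.53 V) and In³⁺/In is oxidized (anode).
The standard potential is +0.53 − (−0.34) = +0.87 V and the balanced reaction transfers n = 6 electrons.
Balancing gives 3 I2(s) + 2 In(s) → 6 I⁻(aq) + 2 In³⁺(aq); hence Q = [I⁻(aq)]^6·[In³⁺(aq)]^2 = 0.0614 (log Q = −1.212).
Applying E = E° − (RT ln10/nF)·log Q gives +0.87 − (0.0641/6)(−1.212) = +0.88 V.

+0.88 V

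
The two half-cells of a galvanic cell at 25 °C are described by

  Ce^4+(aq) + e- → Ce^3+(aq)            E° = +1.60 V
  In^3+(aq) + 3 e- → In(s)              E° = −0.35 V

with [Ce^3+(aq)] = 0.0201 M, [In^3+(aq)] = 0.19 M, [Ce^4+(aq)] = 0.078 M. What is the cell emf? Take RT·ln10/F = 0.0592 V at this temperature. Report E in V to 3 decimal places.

+1.999 V

Since E°(Ce⁴⁺/Ce³⁺) > E°(In³⁺/In), Ce⁴⁺/Ce³⁺ serves as the cathode.
The standard potential is +1.60 − (−0.35) = +1.95 V and the balanced reaction transfers n = 3 electrons.
For the overall reaction 3 Ce^4+(aq) + In(s) → 3 Ce^3+(aq) + In^3+(aq), Q = ([Ce^3+(aq)]^3·[In^3+(aq)]) / [Ce^4+(aq)]^3 = 0.00325, giving log Q = −2.488.
Applying E = E° − (RT ln10/nF)·log Q gives +1.95 − (0.0592/3)(−2.488) = +1.999 V.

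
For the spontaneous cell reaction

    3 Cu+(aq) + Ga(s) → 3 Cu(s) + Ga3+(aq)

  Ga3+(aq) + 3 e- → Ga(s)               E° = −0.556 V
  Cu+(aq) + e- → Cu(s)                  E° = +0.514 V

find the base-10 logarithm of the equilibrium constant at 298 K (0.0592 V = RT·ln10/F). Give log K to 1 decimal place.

log K = 54.2

The Cu⁺/Cu couple is reduced (cathode); E°cell = +0.514 − (−0.556) = +1.070 V with n = 3.
At equilibrium E = 0, so log K = nE°cell / 0.0592 = (3)(+1.070) / 0.0592 = 54.2.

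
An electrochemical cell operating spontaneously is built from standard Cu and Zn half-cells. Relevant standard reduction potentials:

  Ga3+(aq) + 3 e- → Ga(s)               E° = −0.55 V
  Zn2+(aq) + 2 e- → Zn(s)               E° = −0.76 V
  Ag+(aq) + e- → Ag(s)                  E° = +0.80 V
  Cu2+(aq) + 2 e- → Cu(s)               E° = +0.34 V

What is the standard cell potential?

+1.10 V

The Cu²⁺/Cu couple has the higher E°, so Cu ion is reduced (cathode) and Zn is oxidized (anode).
E°cell = E°(cathode) − E°(anode) = +0.34 − (−0.76) = +1.10 V.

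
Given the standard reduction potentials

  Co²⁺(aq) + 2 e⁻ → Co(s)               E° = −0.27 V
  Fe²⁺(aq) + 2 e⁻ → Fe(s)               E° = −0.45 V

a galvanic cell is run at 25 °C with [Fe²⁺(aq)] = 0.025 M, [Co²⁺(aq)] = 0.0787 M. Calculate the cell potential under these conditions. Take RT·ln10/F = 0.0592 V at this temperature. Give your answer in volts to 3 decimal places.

+0.195 V

The Co²⁺/Co couple has the more positive E°, so it is the cathode; Fe²⁺/Fe is the anode.
E°cell = −0.27 − (−0.45) = +0.18 V, with n = 2 electrons transferred.
The balanced reaction is Co²⁺(aq) + Fe(s) → Co(s) + Fe²⁺(aq), so Q = [Fe²⁺(aq)] / [Co²⁺(aq)] = 0.318 and log Q = −0.498.
By the Nernst equation, E = +0.18 − (0.0592/2)·(−0.498) = +0.195 V.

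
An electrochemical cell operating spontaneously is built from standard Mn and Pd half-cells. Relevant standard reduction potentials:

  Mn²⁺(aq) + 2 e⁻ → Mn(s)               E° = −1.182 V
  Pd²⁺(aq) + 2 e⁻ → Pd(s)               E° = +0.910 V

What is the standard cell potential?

The Pd²⁺/Pd couple has the higher E°, so Pd ion is reduced (cathode) and Mn is oxidized (anode).
E°cell = E°(cathode) − E°(anode) = +0.910 − (−1.182) = +2.092 V.

+2.092 V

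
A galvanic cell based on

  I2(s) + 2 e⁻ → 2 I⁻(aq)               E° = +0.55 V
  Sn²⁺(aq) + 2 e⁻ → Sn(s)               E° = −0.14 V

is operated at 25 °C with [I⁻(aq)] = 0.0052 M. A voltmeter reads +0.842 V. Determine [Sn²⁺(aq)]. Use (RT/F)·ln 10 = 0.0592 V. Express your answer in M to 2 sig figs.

I₂/I⁻ is the cathode (higher E°); E°cell = +0.55 − (−0.14) = +0.69 V with n = 2.
Since E = E° − (0.0592/n)·log Q, log Q = n(E° − E)/0.0592 = −5.135.
The balanced reaction is I2(s) + Sn(s) → 2 I⁻(aq) + Sn²⁺(aq), so Q = [I⁻(aq)]^2·[Sn²⁺(aq)].
Substituting the known concentrations and solving, log [Sn²⁺(aq)] = −0.567 and [Sn²⁺(aq)] = 0.27 M.

0.27 M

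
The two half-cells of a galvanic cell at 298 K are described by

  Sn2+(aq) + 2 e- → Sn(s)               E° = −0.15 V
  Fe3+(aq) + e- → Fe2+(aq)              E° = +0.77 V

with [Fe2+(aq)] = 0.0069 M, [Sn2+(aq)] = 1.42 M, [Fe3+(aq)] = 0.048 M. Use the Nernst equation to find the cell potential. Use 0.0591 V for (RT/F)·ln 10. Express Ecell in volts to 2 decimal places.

Since E°(Fe³⁺/Fe²⁺) > E°(Sn²⁺/Sn), Fe³⁺/Fe²⁺ serves as the cathode.
E°cell = E°cat − E°an = +0.77 − (−0.15) = +0.92 V; n = 2.
Balancing gives 2 Fe3+(aq) + Sn(s) → 2 Fe2+(aq) + Sn2+(aq); hence Q = ([Fe2+(aq)]^2·[Sn2+(aq)]) / [Fe3+(aq)]^2 = 0.0293 (log Q = −1.532).
E = E° − (0.0591/n)·log Q = +0.92 − (0.0591/2)(−1.532) = +0.97 V.

+0.97 V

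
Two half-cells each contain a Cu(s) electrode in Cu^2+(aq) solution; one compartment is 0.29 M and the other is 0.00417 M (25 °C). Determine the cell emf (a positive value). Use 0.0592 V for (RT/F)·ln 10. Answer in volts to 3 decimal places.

0.055 V

For a concentration cell E°cell = 0, since both electrodes use the same couple.
The compartment with the higher Cu^2+(aq) concentration (0.29 M) acts as the cathode; ions are reduced there and produced at the dilute (0.00417 M) anode.
With n = 2, Ecell = −(0.0592/2)·log([dilute]/[conc]) = −(0.0592/2)·log(0.00417/0.29) = +0.055 V.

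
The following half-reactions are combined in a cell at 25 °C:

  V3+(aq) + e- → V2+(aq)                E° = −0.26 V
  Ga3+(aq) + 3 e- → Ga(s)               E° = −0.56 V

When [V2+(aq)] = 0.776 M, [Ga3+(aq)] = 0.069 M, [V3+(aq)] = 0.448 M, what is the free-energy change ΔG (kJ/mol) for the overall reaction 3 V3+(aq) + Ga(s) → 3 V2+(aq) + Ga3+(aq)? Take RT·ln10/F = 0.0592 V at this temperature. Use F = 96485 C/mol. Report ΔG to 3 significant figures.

E°cell = −0.26 − (−0.56) = +0.30 V; the balanced reaction transfers n = 3 electrons.
Here Q = ([V2+(aq)]^3·[Ga3+(aq)]) / [V3+(aq)]^3 = 0.359 (log Q = −0.445), giving E = +0.30 − (0.0592/3)·(−0.445) = +0.3088 V.
Finally ΔG = −nFE = −(3)(96485 C/mol)(+0.3088 V) = −89.4 kJ/mol.

−89.4 kJ/mol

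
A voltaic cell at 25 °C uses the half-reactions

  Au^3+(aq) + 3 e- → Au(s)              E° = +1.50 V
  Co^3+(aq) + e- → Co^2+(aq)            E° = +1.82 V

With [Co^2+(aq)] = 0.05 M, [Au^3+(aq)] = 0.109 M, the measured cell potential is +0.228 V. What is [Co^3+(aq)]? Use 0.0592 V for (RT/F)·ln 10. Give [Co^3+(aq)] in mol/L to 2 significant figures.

0.00067 M

The Co³⁺/Co²⁺ couple has the larger reduction potential, so it is the cathode: E°cell = +1.82 − (+1.50) = +0.32 V and n = 3.
Since E = E° − (0.0592/n)·log Q, log Q = n(E° − E)/0.0592 = 4.662.
For 3 Co^3+(aq) + Au(s) → 3 Co^2+(aq) + Au^3+(aq), the reaction quotient is Q = ([Co^2+(aq)]^3·[Au^3+(aq)]) / [Co^3+(aq)]^3.
Substituting the known concentrations and solving, log [Co^3+(aq)] = −3.176 and [Co^3+(aq)] = 0.00067 M.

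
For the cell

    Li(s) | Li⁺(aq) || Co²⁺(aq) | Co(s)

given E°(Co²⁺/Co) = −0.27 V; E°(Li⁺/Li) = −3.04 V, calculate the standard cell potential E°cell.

By convention the left-hand electrode in cell notation is the anode (oxidation) and the right-hand electrode is the cathode (reduction).
E°cell = E°(right) − E°(left) = −0.27 − (−3.04) = +2.77 V.

+2.77 V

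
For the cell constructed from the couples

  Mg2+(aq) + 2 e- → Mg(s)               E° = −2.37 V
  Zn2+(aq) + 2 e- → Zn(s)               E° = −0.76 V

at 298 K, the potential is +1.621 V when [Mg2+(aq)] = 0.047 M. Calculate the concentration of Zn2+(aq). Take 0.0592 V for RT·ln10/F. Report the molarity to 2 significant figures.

0.11 M

The Zn²⁺/Zn couple has the larger reduction potential, so it is the cathode: E°cell = −0.76 − (−2.37) = +1.61 V and n = 2.
Rearranging E = E° − (0.0592/n)·log Q gives log Q = 2(+1.61 − (+1.621))/0.0592 = −0.372.
For Zn2+(aq) + Mg(s) → Zn(s) + Mg2+(aq), the reaction quotient is Q = [Mg2+(aq)] / [Zn2+(aq)].
Solving for the unknown gives log [Zn2+(aq)] = −0.956, so [Zn2+(aq)] ≈ 0.11 M.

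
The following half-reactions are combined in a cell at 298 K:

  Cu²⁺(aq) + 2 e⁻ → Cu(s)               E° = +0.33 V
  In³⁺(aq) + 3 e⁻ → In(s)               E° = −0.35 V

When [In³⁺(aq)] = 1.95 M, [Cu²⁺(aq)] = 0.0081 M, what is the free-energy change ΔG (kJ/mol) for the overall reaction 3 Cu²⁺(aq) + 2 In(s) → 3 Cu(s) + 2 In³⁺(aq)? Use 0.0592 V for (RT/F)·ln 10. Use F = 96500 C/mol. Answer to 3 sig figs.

−355 kJ/mol

E°cell = +0.33 − (−0.35) = +0.68 V; the balanced reaction transfers n = 6 electrons.
Q = [In³⁺(aq)]^2 / [Cu²⁺(aq)]^3 = 7.16×10^6, so log Q = 6.855 and E = +0.68 − (0.0592/6)(6.855) = +0.6124 V.
Then ΔG = −nFE = −6 × 96500 × +0.6124 J/mol = −355 kJ/mol.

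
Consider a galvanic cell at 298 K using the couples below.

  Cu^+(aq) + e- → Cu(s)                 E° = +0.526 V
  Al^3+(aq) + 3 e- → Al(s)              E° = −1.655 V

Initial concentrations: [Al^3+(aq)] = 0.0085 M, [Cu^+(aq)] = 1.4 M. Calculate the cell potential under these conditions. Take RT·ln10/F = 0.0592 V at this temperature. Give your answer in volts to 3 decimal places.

Since E°(Cu⁺/Cu) > E°(Al³⁺/Al), Cu⁺/Cu serves as the cathode.
E°cell = E°cat − E°an = +0.526 − (−1.655) = +2.181 V; n = 3.
The balanced reaction is 3 Cu^+(aq) + Al(s) → 3 Cu(s) + Al^3+(aq), so Q = [Al^3+(aq)] / [Cu^+(aq)]^3 = 0.0031 and log Q = −2.509.
E = E° − (0.0592/n)·log Q = +2.181 − (0.0592/3)(−2.509) = +2.231 V.

+2.231 V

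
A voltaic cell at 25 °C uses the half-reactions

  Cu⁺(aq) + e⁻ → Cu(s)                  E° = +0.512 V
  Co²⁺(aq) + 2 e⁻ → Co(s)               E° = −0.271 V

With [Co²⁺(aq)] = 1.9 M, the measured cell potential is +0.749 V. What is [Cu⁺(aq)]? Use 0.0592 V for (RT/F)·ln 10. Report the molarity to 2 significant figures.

The Cu⁺/Cu couple has the larger reduction potential, so it is the cathode: E°cell = +0.512 − (−0.271) = +0.783 V and n = 2.
Since E = E° − (0.0592/n)·log Q, log Q = n(E° − E)/0.0592 = 1.149.
The balanced reaction is 2 Cu⁺(aq) + Co(s) → 2 Cu(s) + Co²⁺(aq), so Q = [Co²⁺(aq)] / [Cu⁺(aq)]^2.
Substituting the known concentrations and solving, log [Cu⁺(aq)] = −0.435 and [Cu⁺(aq)] = 0.37 M.

0.37 M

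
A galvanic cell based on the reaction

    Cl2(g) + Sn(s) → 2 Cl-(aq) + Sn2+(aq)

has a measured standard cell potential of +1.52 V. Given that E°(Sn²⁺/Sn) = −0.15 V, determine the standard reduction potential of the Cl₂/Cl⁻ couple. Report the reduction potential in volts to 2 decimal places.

+1.37 V

In the reaction as written the Cl₂/Cl⁻ couple is reduced (cathode) and Sn²⁺/Sn is oxidized (anode), so E°cell = E°(Cl₂/Cl⁻) − E°(Sn²⁺/Sn).
E°(Cl₂/Cl⁻) = E°cell + E°(anode) = +1.52 + (−0.15) = +1.37 V.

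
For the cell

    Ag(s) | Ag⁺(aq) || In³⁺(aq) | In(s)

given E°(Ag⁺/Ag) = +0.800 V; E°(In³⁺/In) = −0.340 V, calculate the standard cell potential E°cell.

−1.140 V

By convention the left-hand electrode in cell notation is the anode (oxidation) and the right-hand electrode is the cathode (reduction).
E°cell = E°(right) − E°(left) = −0.340 − (+0.800) = −1.140 V.
The negative sign shows that, as written, the cell would require an external voltage to drive the reaction.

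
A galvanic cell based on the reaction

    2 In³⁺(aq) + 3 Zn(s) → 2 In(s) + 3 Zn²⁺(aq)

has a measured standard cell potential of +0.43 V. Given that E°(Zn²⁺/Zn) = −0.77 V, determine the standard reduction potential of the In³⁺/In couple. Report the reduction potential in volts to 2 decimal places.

−0.34 V

In the reaction as written the In³⁺/In couple is reduced (cathode) and Zn²⁺/Zn is oxidized (anode), so E°cell = E°(In³⁺/In) − E°(Zn²⁺/Zn).
E°(In³⁺/In) = E°cell + E°(anode) = +0.43 + (−0.77) = −0.34 V.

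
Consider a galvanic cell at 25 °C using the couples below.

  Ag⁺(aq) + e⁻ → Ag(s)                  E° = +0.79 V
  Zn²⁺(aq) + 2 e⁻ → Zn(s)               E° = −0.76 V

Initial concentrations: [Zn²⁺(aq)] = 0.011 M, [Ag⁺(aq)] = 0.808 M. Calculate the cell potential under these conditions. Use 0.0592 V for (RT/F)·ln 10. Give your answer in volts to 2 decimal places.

The Ag⁺/Ag couple has the more positive E°, so it is the cathode; Zn²⁺/Zn is the anode.
E°cell = +0.79 − (−0.76) = +1.55 V, with n = 2 electrons transferred.
Balancing gives 2 Ag⁺(aq) + Zn(s) → 2 Ag(s) + Zn²⁺(aq); hence Q = [Zn²⁺(aq)] / [Ag⁺(aq)]^2 = 0.0168 (log Q = −1.773).
Applying E = E° − (RT ln10/nF)·log Q gives +1.55 − (0.0592/2)(−1.773) = +1.60 V.

+1.60 V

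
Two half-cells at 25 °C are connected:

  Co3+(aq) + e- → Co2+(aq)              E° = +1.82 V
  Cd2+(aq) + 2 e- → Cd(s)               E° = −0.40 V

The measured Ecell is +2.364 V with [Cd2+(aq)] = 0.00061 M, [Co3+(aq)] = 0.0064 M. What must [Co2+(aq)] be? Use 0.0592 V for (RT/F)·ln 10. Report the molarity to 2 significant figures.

Co³⁺/Co²⁺ is the cathode (higher E°); E°cell = +1.82 − (−0.40) = +2.22 V with n = 2.
Rearranging E = E° − (0.0592/n)·log Q gives log Q = 2(+2.22 − (+2.364))/0.0592 = −4.865.
For 2 Co3+(aq) + Cd(s) → 2 Co2+(aq) + Cd2+(aq), the reaction quotient is Q = ([Co2+(aq)]^2·[Cd2+(aq)]) / [Co3+(aq)]^2.
Substituting the known concentrations and solving, log [Co2+(aq)] = −3.019 and [Co2+(aq)] = 0.00096 M.

0.00096 M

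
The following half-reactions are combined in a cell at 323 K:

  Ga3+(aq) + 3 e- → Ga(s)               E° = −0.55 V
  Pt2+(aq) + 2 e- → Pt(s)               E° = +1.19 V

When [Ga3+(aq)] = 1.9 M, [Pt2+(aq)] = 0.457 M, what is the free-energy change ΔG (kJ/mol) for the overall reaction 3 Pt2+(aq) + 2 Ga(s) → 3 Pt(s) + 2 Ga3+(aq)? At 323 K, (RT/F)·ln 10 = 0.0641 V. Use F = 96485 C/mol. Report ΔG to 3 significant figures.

−998 kJ/mol

The standard cell potential is +1.19 − (−0.55) = +1.74 V, with n = 6 electrons in the balanced equation.
The reaction quotient is [Ga3+(aq)]^2 / [Pt2+(aq)]^3 = 37.8; by Nernst, E = +1.74 − (0.0641/6)(1.578) = +1.7231 V.
ΔG = −nFE = −(6)(96485)(+1.7231) J/mol = −998 kJ/mol.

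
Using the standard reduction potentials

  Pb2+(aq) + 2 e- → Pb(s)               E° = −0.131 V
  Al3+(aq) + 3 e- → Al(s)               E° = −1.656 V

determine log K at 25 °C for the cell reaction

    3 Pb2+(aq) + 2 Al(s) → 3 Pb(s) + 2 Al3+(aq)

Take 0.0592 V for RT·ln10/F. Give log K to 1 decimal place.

The Pb²⁺/Pb couple is reduced (cathode); E°cell = −0.131 − (−1.656) = +1.525 V with n = 6.
At equilibrium E = 0, so log K = nE°cell / 0.0592 = (6)(+1.525) / 0.0592 = 154.6.

log K = 154.6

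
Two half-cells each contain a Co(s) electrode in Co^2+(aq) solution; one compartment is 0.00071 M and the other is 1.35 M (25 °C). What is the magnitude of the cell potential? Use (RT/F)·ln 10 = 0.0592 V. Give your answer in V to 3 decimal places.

0.097 V

For a concentration cell E°cell = 0, since both electrodes use the same couple.
The compartment with the higher Co^2+(aq) concentration (1.35 M) acts as the cathode; ions are reduced there and produced at the dilute (0.00071 M) anode.
With n = 2, Ecell = −(0.0592/2)·log([dilute]/[conc]) = −(0.0592/2)·log(0.00071/1.35) = +0.097 V.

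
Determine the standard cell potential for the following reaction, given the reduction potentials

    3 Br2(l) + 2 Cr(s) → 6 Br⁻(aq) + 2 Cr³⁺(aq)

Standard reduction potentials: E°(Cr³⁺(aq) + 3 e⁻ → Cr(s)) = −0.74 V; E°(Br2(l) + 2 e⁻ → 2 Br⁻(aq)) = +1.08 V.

+1.82 V

Br2(l) gains electrons, so the Br₂/Br⁻ couple is the cathode; the Cr³⁺/Cr couple is the anode.
E°cell = E°(cathode) − E°(anode) = +1.08 − (−0.74) = +1.82 V.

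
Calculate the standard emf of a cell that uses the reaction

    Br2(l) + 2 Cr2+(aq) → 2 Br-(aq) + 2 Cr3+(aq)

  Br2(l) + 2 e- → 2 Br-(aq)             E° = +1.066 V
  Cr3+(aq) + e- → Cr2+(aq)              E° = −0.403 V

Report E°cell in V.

Br2(l) gains electrons, so the Br₂/Br⁻ couple is the cathode; the Cr³⁺/Cr²⁺ couple is the anode.
E°cell = E°(cathode) − E°(anode) = +1.066 − (−0.403) = +1.469 V.

+1.469 V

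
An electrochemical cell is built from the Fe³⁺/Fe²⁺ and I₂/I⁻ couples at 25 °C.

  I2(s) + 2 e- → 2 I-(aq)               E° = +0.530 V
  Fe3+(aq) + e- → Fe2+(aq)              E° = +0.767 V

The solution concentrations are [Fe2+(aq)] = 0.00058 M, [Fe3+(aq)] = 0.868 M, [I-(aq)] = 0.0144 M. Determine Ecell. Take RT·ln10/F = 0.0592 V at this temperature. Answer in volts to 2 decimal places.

The Fe³⁺/Fe²⁺ couple has the more positive E°, so it is the cathode; I₂/I⁻ is the anode.
The standard potential is +0.767 − (+0.530) = +0.237 V and the balanced reaction transfers n = 2 electrons.
For the overall reaction 2 Fe3+(aq) + 2 I-(aq) → 2 Fe2+(aq) + I2(s), Q = [Fe2+(aq)]^2 / ([Fe3+(aq)]^2·[I-(aq)]^2) = 0.00215, giving log Q = −2.667.
Applying E = E° − (RT ln10/nF)·log Q gives +0.237 − (0.0592/2)(−2.667) = +0.32 V.

+0.32 V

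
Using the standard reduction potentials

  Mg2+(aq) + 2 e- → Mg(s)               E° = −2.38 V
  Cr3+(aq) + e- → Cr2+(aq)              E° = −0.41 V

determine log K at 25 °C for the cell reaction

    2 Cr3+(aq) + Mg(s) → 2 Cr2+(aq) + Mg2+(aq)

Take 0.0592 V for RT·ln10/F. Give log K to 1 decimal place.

The Cr³⁺/Cr²⁺ couple is reduced (cathode); E°cell = −0.41 − (−2.38) = +1.97 V with n = 2.
At equilibrium E = 0, so log K = nE°cell / 0.0592 = (2)(+1.97) / 0.0592 = 66.6.

log K = 66.6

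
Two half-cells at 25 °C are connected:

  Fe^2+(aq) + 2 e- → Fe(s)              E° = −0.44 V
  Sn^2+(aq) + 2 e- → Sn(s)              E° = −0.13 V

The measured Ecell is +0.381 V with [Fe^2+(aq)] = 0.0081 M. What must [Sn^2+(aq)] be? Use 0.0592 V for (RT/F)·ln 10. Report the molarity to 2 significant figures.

With Sn²⁺/Sn at the cathode and Fe²⁺/Fe at the anode, E°cell = −0.13 − (−0.44) = +0.31 V (n = 2).
Rearranging E = E° − (0.0592/n)·log Q gives log Q = 2(+0.31 − (+0.381))/0.0592 = −2.399.
For Sn^2+(aq) + Fe(s) → Sn(s) + Fe^2+(aq), the reaction quotient is Q = [Fe^2+(aq)] / [Sn^2+(aq)].
Solving for the unknown gives log [Sn^2+(aq)] = 0.307, so [Sn^2+(aq)] ≈ 2.0 M.

2.0 M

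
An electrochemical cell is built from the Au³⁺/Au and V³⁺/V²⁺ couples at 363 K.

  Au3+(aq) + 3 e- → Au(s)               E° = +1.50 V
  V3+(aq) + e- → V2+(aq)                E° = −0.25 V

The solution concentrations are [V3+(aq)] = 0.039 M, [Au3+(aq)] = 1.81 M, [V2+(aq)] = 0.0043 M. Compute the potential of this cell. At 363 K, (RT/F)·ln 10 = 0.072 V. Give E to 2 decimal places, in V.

+1.69 V

The Au³⁺/Au couple has the more positive E°, so it is the cathode; V³⁺/V²⁺ is the anode.
The standard potential is +1.50 − (−0.25) = +1.75 V and the balanced reaction transfers n = 3 electrons.
The balanced reaction is Au3+(aq) + 3 V2+(aq) → Au(s) + 3 V3+(aq), so Q = [V3+(aq)]^3 / ([Au3+(aq)]·[V2+(aq)]^3) = 412 and log Q = 2.615.
E = E° − (0.072/n)·log Q = +1.75 − (0.072/3)(2.615) = +1.69 V.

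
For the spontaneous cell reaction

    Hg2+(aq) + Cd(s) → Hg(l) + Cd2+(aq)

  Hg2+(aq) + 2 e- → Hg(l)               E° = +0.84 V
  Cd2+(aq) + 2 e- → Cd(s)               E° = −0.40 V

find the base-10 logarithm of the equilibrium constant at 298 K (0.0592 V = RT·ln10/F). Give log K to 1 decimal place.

log K = 41.9

The Hg²⁺/Hg couple is reduced (cathode); E°cell = +0.84 − (−0.40) = +1.24 V with n = 2.
At equilibrium E = 0, so log K = nE°cell / 0.0592 = (2)(+1.24) / 0.0592 = 41.9.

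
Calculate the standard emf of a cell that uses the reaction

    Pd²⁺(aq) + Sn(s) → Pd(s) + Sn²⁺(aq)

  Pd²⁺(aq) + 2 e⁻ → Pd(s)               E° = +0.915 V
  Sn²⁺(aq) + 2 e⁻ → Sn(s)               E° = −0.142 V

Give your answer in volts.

Pd²⁺(aq) gains electrons, so the Pd²⁺/Pd couple is the cathode; the Sn²⁺/Sn couple is the anode.
E°cell = E°(cathode) − E°(anode) = +0.915 − (−0.142) = +1.057 V.

+1.057 V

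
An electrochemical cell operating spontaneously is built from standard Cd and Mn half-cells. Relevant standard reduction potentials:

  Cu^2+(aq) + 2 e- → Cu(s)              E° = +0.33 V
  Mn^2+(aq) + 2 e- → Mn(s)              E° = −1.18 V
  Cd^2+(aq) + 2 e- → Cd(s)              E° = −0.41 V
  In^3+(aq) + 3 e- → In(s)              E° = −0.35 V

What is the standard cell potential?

+0.77 V

The Cd²⁺/Cd couple has the higher E°, so Cd ion is reduced (cathode) and Mn is oxidized (anode).
E°cell = E°(cathode) − E°(anode) = −0.41 − (−1.18) = +0.77 V.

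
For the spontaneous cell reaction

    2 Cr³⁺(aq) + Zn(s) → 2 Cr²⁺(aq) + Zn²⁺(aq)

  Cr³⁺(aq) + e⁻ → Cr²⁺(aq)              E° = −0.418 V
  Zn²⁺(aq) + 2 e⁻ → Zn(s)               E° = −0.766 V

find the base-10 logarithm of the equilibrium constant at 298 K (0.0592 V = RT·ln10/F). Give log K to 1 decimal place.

log K = 11.8

The Cr³⁺/Cr²⁺ couple is reduced (cathode); E°cell = −0.418 − (−0.766) = +0.348 V with n = 2.
At equilibrium E = 0, so log K = nE°cell / 0.0592 = (2)(+0.348) / 0.0592 = 11.8.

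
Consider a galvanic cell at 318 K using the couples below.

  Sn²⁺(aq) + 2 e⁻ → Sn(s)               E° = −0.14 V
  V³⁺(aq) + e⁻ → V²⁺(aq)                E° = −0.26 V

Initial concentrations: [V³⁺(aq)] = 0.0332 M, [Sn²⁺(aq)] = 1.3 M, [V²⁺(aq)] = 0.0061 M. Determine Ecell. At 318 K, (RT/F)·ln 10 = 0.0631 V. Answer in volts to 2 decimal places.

Since E°(Sn²⁺/Sn) > E°(V³⁺/V²⁺), Sn²⁺/Sn serves as the cathode.
The standard potential is −0.14 − (−0.26) = +0.12 V and the balanced reaction transfers n = 2 electrons.
For the overall reaction Sn²⁺(aq) + 2 V²⁺(aq) → Sn(s) + 2 V³⁺(aq), Q = [V³⁺(aq)]^2 / ([Sn²⁺(aq)]·[V²⁺(aq)]^2) = 22.8, giving log Q = 1.358.
E = E° − (0.0631/n)·log Q = +0.12 − (0.0631/2)(1.358) = +0.08 V.

+0.08 V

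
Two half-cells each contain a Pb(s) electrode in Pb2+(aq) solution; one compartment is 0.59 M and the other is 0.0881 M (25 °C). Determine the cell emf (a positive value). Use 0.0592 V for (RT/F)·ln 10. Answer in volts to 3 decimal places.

For a concentration cell E°cell = 0, since both electrodes use the same couple.
The compartment with the higher Pb2+(aq) concentration (0.59 M) acts as the cathode; ions are reduced there and produced at the dilute (0.0881 M) anode.
With n = 2, Ecell = −(0.0592/2)·log([dilute]/[conc]) = −(0.0592/2)·log(0.0881/0.59) = +0.024 V.

0.024 V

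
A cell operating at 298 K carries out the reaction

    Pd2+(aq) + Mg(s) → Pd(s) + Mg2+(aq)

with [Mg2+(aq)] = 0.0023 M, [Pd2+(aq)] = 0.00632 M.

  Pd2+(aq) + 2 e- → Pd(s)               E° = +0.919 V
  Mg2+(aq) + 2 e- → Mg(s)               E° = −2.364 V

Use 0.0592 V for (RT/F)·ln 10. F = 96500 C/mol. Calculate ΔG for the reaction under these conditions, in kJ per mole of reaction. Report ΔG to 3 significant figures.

−636 kJ/mol

With Pd²⁺/Pd reduced at the cathode, E°cell = +0.919 − (−2.364) = +3.283 V and n = 2.
Here Q = [Mg2+(aq)] / [Pd2+(aq)] = 0.364 (log Q = −0.439), giving E = +3.283 − (0.0592/2)·(−0.439) = +3.2960 V.
Then ΔG = −nFE = −2 × 96500 × +3.2960 J/mol = −636 kJ/mol.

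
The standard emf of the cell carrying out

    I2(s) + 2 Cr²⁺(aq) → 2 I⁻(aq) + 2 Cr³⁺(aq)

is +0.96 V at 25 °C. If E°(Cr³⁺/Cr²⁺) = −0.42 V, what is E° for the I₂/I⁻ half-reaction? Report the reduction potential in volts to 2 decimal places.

+0.54 V

In the reaction as written the I₂/I⁻ couple is reduced (cathode) and Cr³⁺/Cr²⁺ is oxidized (anode), so E°cell = E°(I₂/I⁻) − E°(Cr³⁺/Cr²⁺).
E°(I₂/I⁻) = E°cell + E°(anode) = +0.96 + (−0.42) = +0.54 V.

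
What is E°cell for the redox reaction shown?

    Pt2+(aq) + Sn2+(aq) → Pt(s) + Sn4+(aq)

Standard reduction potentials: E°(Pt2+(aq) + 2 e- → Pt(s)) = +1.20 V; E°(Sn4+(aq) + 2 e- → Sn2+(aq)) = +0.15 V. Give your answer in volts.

In the reaction as written, Pt2+(aq) is reduced (cathode) and Sn4+(aq) is produced by oxidation at the anode.
E°cell = E°(cathode) − E°(anode) = +1.20 − (+0.15) = +1.05 V.

+1.05 V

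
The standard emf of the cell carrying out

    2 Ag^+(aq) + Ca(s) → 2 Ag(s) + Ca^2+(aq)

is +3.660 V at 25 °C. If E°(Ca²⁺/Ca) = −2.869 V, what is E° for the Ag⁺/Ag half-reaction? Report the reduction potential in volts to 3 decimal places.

+0.791 V

In the reaction as written the Ag⁺/Ag couple is reduced (cathode) and Ca²⁺/Ca is oxidized (anode), so E°cell = E°(Ag⁺/Ag) − E°(Ca²⁺/Ca).
E°(Ag⁺/Ag) = E°cell + E°(anode) = +3.660 + (−2.869) = +0.791 V.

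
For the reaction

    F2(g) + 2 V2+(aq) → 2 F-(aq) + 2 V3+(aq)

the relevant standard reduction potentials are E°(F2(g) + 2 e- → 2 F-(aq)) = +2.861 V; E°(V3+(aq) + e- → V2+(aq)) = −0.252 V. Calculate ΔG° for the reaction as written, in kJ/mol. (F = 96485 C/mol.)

In the reaction as written F2(g) is reduced, so the F₂/F⁻ couple is the cathode and V³⁺/V²⁺ is the anode.
E°cell = +2.861 − (−0.252) = +3.113 V; balancing electrons gives n = 2.
ΔG° = −nFE°cell = −(2)(96485)(+3.113) J/mol = −601 kJ/mol.

−601 kJ/mol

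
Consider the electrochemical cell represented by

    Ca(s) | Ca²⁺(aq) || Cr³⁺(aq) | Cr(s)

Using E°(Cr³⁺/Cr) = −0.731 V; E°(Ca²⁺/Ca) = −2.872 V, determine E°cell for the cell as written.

+2.141 V

By convention the left-hand electrode in cell notation is the anode (oxidation) and the right-hand electrode is the cathode (reduction).
E°cell = E°(right) − E°(left) = −0.731 − (−2.872) = +2.141 V.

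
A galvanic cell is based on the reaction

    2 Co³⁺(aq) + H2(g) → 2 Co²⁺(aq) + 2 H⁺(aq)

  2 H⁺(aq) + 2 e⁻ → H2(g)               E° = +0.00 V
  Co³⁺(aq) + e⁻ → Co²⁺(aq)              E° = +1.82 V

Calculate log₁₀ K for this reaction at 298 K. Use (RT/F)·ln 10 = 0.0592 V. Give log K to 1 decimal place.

log K = 61.5

The Co³⁺/Co²⁺ couple is reduced (cathode); E°cell = +1.82 − (+0.00) = +1.82 V with n = 2.
At equilibrium E = 0, so log K = nE°cell / 0.0592 = (2)(+1.82) / 0.0592 = 61.5.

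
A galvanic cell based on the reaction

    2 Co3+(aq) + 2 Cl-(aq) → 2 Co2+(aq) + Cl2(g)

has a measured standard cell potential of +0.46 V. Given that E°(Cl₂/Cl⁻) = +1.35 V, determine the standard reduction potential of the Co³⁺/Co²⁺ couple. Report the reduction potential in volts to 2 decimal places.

In the reaction as written the Co³⁺/Co²⁺ couple is reduced (cathode) and Cl₂/Cl⁻ is oxidized (anode), so E°cell = E°(Co³⁺/Co²⁺) − E°(Cl₂/Cl⁻).
E°(Co³⁺/Co²⁺) = E°cell + E°(anode) = +0.46 + (+1.35) = +1.81 V.

+1.81 V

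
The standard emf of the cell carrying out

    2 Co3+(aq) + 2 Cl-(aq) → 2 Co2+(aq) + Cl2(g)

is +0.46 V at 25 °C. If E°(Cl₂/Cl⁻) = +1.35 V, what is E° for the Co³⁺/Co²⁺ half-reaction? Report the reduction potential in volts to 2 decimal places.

In the reaction as written the Co³⁺/Co²⁺ couple is reduced (cathode) and Cl₂/Cl⁻ is oxidized (anode), so E°cell = E°(Co³⁺/Co²⁺) − E°(Cl₂/Cl⁻).
E°(Co³⁺/Co²⁺) = E°cell + E°(anode) = +0.46 + (+1.35) = +1.81 V.

+1.81 V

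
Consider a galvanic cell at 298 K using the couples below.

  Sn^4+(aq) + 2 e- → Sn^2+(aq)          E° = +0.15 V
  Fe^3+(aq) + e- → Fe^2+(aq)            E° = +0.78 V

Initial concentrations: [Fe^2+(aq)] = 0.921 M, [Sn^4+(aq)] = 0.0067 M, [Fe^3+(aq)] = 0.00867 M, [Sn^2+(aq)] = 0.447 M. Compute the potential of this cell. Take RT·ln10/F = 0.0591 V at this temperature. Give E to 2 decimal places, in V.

+0.56 V

Since E°(Fe³⁺/Fe²⁺) > E°(Sn⁴⁺/Sn²⁺), Fe³⁺/Fe²⁺ serves as the cathode.
The standard potential is +0.78 − (+0.15) = +0.63 V and the balanced reaction transfers n = 2 electrons.
Balancing gives 2 Fe^3+(aq) + Sn^2+(aq) → 2 Fe^2+(aq) + Sn^4+(aq); hence Q = ([Fe^2+(aq)]^2·[Sn^4+(aq)]) / ([Fe^3+(aq)]^2·[Sn^2+(aq)]) = 169 (log Q = 2.228).
Applying E = E° − (RT ln10/nF)·log Q gives +0.63 − (0.0591/2)(2.228) = +0.56 V.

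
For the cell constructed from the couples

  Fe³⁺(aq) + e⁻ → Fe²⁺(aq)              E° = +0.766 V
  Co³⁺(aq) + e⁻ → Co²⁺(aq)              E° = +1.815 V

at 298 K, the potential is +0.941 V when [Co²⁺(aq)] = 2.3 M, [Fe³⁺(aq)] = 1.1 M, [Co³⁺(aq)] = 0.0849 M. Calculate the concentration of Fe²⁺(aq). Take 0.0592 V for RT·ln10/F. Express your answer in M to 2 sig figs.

0.45 M

Co³⁺/Co²⁺ is the cathode (higher E°); E°cell = +1.815 − (+0.766) = +1.049 V with n = 1.
Since E = E° − (0.0592/n)·log Q, log Q = n(E° − E)/0.0592 = 1.824.
The balanced reaction is Co³⁺(aq) + Fe²⁺(aq) → Co²⁺(aq) + Fe³⁺(aq), so Q = ([Co²⁺(aq)]·[Fe³⁺(aq)]) / ([Co³⁺(aq)]·[Fe²⁺(aq)]).
Solving for the unknown gives log [Fe²⁺(aq)] = −0.350, so [Fe²⁺(aq)] ≈ 0.45 M.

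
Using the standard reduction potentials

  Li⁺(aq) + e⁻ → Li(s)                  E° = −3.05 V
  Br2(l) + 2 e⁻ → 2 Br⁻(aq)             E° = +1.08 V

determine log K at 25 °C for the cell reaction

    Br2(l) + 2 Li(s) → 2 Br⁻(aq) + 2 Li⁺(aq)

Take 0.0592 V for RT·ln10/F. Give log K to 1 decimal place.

The Br₂/Br⁻ couple is reduced (cathode); E°cell = +1.08 − (−3.05) = +4.13 V with n = 2.
At equilibrium E = 0, so log K = nE°cell / 0.0592 = (2)(+4.13) / 0.0592 = 139.5.

log K = 139.5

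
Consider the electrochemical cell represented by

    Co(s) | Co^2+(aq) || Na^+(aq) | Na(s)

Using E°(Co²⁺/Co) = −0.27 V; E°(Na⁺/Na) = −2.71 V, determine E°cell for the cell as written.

−2.44 V

By convention the left-hand electrode in cell notation is the anode (oxidation) and the right-hand electrode is the cathode (reduction).
E°cell = E°(right) − E°(left) = −2.71 − (−0.27) = −2.44 V.
The negative sign shows that, as written, the cell would require an external voltage to drive the reaction.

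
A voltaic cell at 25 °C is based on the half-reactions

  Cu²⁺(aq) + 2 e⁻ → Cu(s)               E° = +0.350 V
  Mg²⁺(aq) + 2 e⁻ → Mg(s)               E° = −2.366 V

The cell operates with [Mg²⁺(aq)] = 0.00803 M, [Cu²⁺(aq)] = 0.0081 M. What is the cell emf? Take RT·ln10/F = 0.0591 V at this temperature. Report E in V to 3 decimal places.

+2.716 V

The Cu²⁺/Cu couple has the more positive E°, so it is the cathode; Mg²⁺/Mg is the anode.
E°cell = E°cat − E°an = +0.350 − (−2.366) = +2.716 V; n = 2.
For the overall reaction Cu²⁺(aq) + Mg(s) → Cu(s) + Mg²⁺(aq), Q = [Mg²⁺(aq)] / [Cu²⁺(aq)] = 0.991, giving log Q = −0.004.
By the Nernst equation, E = +2.716 − (0.0591/2)·(−0.004) = +2.716 V.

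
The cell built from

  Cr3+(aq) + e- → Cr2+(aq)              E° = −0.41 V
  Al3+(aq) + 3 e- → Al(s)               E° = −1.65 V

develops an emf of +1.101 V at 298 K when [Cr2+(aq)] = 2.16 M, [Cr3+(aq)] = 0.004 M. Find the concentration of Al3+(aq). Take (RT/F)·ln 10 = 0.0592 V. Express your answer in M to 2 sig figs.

0.070 M

With Cr³⁺/Cr²⁺ at the cathode and Al³⁺/Al at the anode, E°cell = −0.41 − (−1.65) = +1.24 V (n = 3).
From the Nernst equation, log Q = n(E° − E)/0.0592 = 3·(+1.24 − (+1.101))/0.0592 = 7.044.
Balancing electrons gives 3 Cr3+(aq) + Al(s) → 3 Cr2+(aq) + Al3+(aq); thus Q = ([Cr2+(aq)]^3·[Al3+(aq)]) / [Cr3+(aq)]^3.
Isolating [Al3+(aq)] in Q = 10^{7.044} yields log [Al3+(aq)] = −1.153, i.e. 0.070 M.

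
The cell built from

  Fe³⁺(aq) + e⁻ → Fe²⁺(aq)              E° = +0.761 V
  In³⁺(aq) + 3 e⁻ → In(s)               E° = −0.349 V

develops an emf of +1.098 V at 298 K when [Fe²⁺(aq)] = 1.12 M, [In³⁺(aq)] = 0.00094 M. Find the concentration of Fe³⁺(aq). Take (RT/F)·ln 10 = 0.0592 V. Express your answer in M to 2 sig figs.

0.069 M

Fe³⁺/Fe²⁺ is the cathode (higher E°); E°cell = +0.761 − (−0.349) = +1.110 V with n = 3.
Since E = E° − (0.0592/n)·log Q, log Q = n(E° − E)/0.0592 = 0.608.
The balanced reaction is 3 Fe³⁺(aq) + In(s) → 3 Fe²⁺(aq) + In³⁺(aq), so Q = ([Fe²⁺(aq)]^3·[In³⁺(aq)]) / [Fe³⁺(aq)]^3.
Solving for the unknown gives log [Fe³⁺(aq)] = −1.162, so [Fe³⁺(aq)] ≈ 0.069 M.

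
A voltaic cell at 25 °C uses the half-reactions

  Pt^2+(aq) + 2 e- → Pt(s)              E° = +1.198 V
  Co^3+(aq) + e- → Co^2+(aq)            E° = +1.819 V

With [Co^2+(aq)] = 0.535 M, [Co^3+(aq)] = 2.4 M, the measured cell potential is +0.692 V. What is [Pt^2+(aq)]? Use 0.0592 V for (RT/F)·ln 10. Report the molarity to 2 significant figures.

Co³⁺/Co²⁺ is the cathode (higher E°); E°cell = +1.819 − (+1.198) = +0.621 V with n = 2.
From the Nernst equation, log Q = n(E° − E)/0.0592 = 2·(+0.621 − (+0.692))/0.0592 = −2.399.
Balancing electrons gives 2 Co^3+(aq) + Pt(s) → 2 Co^2+(aq) + Pt^2+(aq); thus Q = ([Co^2+(aq)]^2·[Pt^2+(aq)]) / [Co^3+(aq)]^2.
Solving for the unknown gives log [Pt^2+(aq)] = −1.095, so [Pt^2+(aq)] ≈ 0.080 M.

0.080 M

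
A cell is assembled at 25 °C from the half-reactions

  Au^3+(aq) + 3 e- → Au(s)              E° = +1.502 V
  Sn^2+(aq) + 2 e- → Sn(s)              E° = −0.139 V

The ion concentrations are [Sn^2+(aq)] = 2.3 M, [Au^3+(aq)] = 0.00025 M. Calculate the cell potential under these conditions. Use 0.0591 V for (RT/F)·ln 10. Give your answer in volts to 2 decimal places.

+1.56 V

The Au³⁺/Au couple has the more positive E°, so it is the cathode; Sn²⁺/Sn is the anode.
The standard potential is +1.502 − (−0.139) = +1.641 V and the balanced reaction transfers n = 6 electrons.
The balanced reaction is 2 Au^3+(aq) + 3 Sn(s) → 2 Au(s) + 3 Sn^2+(aq), so Q = [Sn^2+(aq)]^3 / [Au^3+(aq)]^2 = 1.95×10^8 and log Q = 8.289.
Applying E = E° − (RT ln10/nF)·log Q gives +1.641 − (0.0591/6)(8.289) = +1.56 V.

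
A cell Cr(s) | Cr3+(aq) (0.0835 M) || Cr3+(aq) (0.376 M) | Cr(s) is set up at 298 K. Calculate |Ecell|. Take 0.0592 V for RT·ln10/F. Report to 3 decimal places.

For a concentration cell E°cell = 0, since both electrodes use the same couple.
The compartment with the higher Cr3+(aq) concentration (0.376 M) acts as the cathode; ions are reduced there and produced at the dilute (0.0835 M) anode.
With n = 3, Ecell = −(0.0592/3)·log([dilute]/[conc]) = −(0.0592/3)·log(0.0835/0.376) = +0.013 V.

0.013 V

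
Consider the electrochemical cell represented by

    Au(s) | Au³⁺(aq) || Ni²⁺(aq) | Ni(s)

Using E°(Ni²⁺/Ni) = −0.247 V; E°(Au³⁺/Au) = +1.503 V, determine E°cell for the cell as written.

By convention the left-hand electrode in cell notation is the anode (oxidation) and the right-hand electrode is the cathode (reduction).
E°cell = E°(right) − E°(left) = −0.247 − (+1.503) = −1.750 V.
The negative sign shows that, as written, the cell would require an external voltage to drive the reaction.

−1.750 V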